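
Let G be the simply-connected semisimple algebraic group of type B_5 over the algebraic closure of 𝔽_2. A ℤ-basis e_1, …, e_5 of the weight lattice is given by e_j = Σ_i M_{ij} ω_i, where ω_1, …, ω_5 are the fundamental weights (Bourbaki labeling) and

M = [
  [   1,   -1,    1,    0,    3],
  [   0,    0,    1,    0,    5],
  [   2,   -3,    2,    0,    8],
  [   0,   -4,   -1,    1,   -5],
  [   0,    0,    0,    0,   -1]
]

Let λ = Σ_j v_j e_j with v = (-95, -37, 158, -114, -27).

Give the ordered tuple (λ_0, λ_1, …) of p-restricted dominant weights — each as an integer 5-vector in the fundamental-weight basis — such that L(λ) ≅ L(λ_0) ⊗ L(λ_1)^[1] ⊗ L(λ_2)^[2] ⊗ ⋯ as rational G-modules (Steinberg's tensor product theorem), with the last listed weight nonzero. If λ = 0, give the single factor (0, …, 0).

((1, 1, 1, 1, 1), (1, 1, 0, 1, 1), (0, 1, 1, 0, 0), (0, 0, 0, 1, 1), (1, 1, 1, 0, 1))

Change of basis e → ω: c = M·v where v = (-95, -37, 158, -114, -27):
  c_1 = 1*-95 + -1*-37 + 1*158 + 0*-114 + 3*-27 = 19
  c_2 = 0*-95 + 0*-37 + 1*158 + 0*-114 + 5*-27 = 23
  c_3 = 2*-95 + -3*-37 + 2*158 + 0*-114 + 8*-27 = 21
  c_4 = 0*-95 + -4*-37 + -1*158 + 1*-114 + -5*-27 = 11
  c_5 = 0*-95 + 0*-37 + 0*158 + 0*-114 + -1*-27 = 27
Base-2 expansion of each c_i:
  c_1 = 19 = 1·2^0 + 1·2^1 + 0·2^2 + 0·2^3 + 1·2^4
  c_2 = 23 = 1·2^0 + 1·2^1 + 1·2^2 + 0·2^3 + 1·2^4
  c_3 = 21 = 1·2^0 + 0·2^1 + 1·2^2 + 0·2^3 + 1·2^4
  c_4 = 11 = 1·2^0 + 1·2^1 + 0·2^2 + 1·2^3
  c_5 = 27 = 1·2^0 + 1·2^1 + 0·2^2 + 1·2^3 + 1·2^4
Factor λ_0 = (1, 1, 1, 1, 1)
Factor λ_1 = (1, 1, 0, 1, 1)
Factor λ_2 = (0, 1, 1, 0, 0)
Factor λ_3 = (0, 0, 0, 1, 1)
Factor λ_4 = (1, 1, 1, 0, 1)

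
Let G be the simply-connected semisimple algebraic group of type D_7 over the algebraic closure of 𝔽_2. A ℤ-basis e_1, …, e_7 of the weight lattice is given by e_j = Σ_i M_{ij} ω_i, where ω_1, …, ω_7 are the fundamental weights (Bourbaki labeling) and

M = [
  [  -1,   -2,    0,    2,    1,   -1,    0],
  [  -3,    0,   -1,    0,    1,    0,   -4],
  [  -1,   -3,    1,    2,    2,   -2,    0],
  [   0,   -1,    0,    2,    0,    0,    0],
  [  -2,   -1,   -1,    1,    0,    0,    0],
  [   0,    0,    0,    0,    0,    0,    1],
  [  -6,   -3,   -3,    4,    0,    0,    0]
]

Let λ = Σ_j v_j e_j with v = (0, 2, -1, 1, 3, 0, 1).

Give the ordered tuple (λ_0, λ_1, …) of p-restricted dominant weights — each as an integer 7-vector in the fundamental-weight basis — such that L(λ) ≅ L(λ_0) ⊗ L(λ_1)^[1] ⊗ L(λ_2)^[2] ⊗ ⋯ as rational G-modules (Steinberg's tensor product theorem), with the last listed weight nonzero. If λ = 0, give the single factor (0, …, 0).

((1, 0, 1, 0, 0, 1, 1),)

Compute c_i = Σ_j M_{ij} v_j with v = (0, 2, -1, 1, 3, 0, 1):
  c_1 = (-1)·(0) + (-2)·(2) + (0)·(-1) + 2·1 + 1·3 + (-1)·(0) + 0·1 = 1
  c_2 = (-3)·(0) + 0·2 + (-1)·(-1) + 0·1 + 1·3 + 0·0 + (-4)·(1) = 0
  c_3 = (-1)·(0) + (-3)·(2) + (1)·(-1) + 2·1 + 2·3 + (-2)·(0) + 0·1 = 1
  c_4 = 0·0 + (-1)·(2) + (0)·(-1) + 2·1 + 0·3 + 0·0 + 0·1 = 0
  c_5 = (-2)·(0) + (-1)·(2) + (-1)·(-1) + 1·1 + 0·3 + 0·0 + 0·1 = 0
  c_6 = 0·0 + 0·2 + (0)·(-1) + 0·1 + 0·3 + 0·0 + 1·1 = 1
  c_7 = (-6)·(0) + (-3)·(2) + (-3)·(-1) + 4·1 + 0·3 + 0·0 + 0·1 = 1
p = 2; digits c_i = Σ_j d_{ij}·2^j, 0 ≤ d_{ij} < 2:
  c_1 = 1 = 1·2^0
  c_2 = 0
  c_3 = 1 = 1·2^0
  c_4 = 0
  c_5 = 0
  c_6 = 1 = 1·2^0
  c_7 = 1 = 1·2^0
λ_0 = (1, 0, 1, 0, 0, 1, 1)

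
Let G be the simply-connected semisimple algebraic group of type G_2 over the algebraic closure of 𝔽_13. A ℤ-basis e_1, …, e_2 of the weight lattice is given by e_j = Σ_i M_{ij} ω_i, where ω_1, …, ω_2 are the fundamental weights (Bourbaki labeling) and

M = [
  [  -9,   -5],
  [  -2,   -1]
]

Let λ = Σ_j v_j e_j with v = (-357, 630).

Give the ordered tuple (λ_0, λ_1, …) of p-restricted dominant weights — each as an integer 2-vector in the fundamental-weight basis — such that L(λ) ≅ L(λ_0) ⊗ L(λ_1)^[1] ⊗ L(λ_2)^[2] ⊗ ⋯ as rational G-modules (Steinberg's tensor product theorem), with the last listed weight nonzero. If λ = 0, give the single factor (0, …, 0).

In the fundamental-weight basis, λ has coordinates c = M·v (v = (-357, 630)):
  c_1 = -9*-357 + -5*630 = 63
  c_2 = -2*-357 + -1*630 = 84
Expand coordinatewise in base 13:
  c_1 = 63 = 11·13^0 + 4·13^1
  c_2 = 84 = 6·13^0 + 6·13^1
λ_0 = (11, 6)
λ_1 = (4, 6)

((11, 6), (4, 6))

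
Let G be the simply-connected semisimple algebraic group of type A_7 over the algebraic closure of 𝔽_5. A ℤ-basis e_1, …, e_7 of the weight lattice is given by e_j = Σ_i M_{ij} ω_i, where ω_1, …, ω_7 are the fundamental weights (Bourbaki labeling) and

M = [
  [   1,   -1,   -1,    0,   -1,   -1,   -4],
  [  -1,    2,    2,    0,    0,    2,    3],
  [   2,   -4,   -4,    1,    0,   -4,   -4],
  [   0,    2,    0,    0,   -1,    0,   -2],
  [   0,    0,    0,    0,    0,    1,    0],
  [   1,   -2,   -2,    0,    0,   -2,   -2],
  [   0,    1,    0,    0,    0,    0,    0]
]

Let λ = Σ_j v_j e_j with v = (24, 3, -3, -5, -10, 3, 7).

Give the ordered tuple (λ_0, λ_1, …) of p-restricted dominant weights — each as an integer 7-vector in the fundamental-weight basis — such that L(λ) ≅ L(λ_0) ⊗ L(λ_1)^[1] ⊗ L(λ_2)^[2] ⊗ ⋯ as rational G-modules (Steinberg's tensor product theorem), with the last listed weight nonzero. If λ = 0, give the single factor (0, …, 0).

((3, 3, 3, 2, 3, 4, 3),)

Change of basis e → ω: c = M·v where v = (24, 3, -3, -5, -10, 3, 7):
  c_1 = 1·24 + (-1)·(3) + (-1)·(-3) + (0)·(-5) + (-1)·(-10) + (-1)·(3) + (-4)·(7) = 3
  c_2 = (-1)·(24) + 2·3 + (2)·(-3) + (0)·(-5) + (0)·(-10) + 2·3 + 3·7 = 3
  c_3 = 2·24 + (-4)·(3) + (-4)·(-3) + (1)·(-5) + (0)·(-10) + (-4)·(3) + (-4)·(7) = 3
  c_4 = 0·24 + 2·3 + (0)·(-3) + (0)·(-5) + (-1)·(-10) + 0·3 + (-2)·(7) = 2
  c_5 = 0·24 + 0·3 + (0)·(-3) + (0)·(-5) + (0)·(-10) + 1·3 + 0·7 = 3
  c_6 = 1·24 + (-2)·(3) + (-2)·(-3) + (0)·(-5) + (0)·(-10) + (-2)·(3) + (-2)·(7) = 4
  c_7 = 0·24 + 1·3 + (0)·(-3) + (0)·(-5) + (0)·(-10) + 0·3 + 0·7 = 3
p = 5; digits c_i = Σ_j d_{ij}·5^j, 0 ≤ d_{ij} < 5:
  c_1 = 3 = 3·5^0
  c_2 = 3 = 3·5^0
  c_3 = 3 = 3·5^0
  c_4 = 2 = 2·5^0
  c_5 = 3 = 3·5^0
  c_6 = 4 = 4·5^0
  c_7 = 3 = 3·5^0
Factor λ_0 = (3, 3, 3, 2, 3, 4, 3)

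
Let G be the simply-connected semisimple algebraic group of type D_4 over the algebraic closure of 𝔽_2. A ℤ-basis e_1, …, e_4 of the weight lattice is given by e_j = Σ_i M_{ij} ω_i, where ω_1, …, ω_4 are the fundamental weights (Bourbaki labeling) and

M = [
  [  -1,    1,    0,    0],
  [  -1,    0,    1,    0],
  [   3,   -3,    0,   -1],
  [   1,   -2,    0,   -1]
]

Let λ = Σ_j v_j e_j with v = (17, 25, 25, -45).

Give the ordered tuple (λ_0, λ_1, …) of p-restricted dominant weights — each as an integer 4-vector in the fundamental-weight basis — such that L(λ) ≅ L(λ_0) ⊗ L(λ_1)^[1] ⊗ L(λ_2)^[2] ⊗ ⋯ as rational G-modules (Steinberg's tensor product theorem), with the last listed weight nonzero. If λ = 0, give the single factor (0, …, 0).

Compute c_i = Σ_j M_{ij} v_j with v = (17, 25, 25, -45):
  c_1 = (-1)·(17) + (1)·(25) + (0)·(25) + (0)·(-45) = 8
  c_2 = (-1)·(17) + (0)·(25) + (1)·(25) + (0)·(-45) = 8
  c_3 = (3)·(17) + (-3)·(25) + (0)·(25) + (-1)·(-45) = 21
  c_4 = (1)·(17) + (-2)·(25) + (0)·(25) + (-1)·(-45) = 12
Writing each c_i in base p = 2:
  c_1 = 8 = 0·2^0 + 0·2^1 + 0·2^2 + 1·2^3
  c_2 = 8 = 0·2^0 + 0·2^1 + 0·2^2 + 1·2^3
  c_3 = 21 = 1·2^0 + 0·2^1 + 1·2^2 + 0·2^3 + 1·2^4
  c_4 = 12 = 0·2^0 + 0·2^1 + 1·2^2 + 1·2^3
p-restricted factor λ_0 = (0, 0, 1, 0)
p-restricted factor λ_1 = (0, 0, 0, 0)
p-restricted factor λ_2 = (0, 0, 1, 1)
p-restricted factor λ_3 = (1, 1, 0, 1)
p-restricted factor λ_4 = (0, 0, 1, 0)

((0, 0, 1, 0), (0, 0, 0, 0), (0, 0, 1, 1), (1, 1, 0, 1), (0, 0, 1, 0))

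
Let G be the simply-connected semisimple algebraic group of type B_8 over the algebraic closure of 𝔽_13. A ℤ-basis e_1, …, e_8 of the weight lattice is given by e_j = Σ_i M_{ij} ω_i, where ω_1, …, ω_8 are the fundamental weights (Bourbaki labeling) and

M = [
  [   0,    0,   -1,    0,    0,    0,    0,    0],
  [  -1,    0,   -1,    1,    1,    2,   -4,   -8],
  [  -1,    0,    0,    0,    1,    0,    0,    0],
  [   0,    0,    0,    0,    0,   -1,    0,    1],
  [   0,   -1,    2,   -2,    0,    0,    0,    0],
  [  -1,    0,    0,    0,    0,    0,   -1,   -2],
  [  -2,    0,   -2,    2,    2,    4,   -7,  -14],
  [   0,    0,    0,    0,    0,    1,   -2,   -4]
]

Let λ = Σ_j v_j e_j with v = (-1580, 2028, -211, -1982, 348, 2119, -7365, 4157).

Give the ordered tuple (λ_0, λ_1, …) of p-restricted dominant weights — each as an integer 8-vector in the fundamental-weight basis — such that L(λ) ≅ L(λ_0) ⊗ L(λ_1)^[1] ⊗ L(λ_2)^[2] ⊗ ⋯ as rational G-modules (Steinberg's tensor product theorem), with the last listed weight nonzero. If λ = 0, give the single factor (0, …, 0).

((3, 1, 4, 10, 6, 7, 2, 0), (3, 7, 5, 0, 12, 9, 9, 4), (1, 3, 11, 12, 8, 3, 12, 1))

Compute c_i = Σ_j M_{ij} v_j with v = (-1580, 2028, -211, -1982, 348, 2119, -7365, 4157):
  c_1 = 0*-1580 + 0*2028 + -1*-211 + 0*-1982 + 0*348 + 0*2119 + 0*-7365 + 0*4157 = 211
  c_2 = -1*-1580 + 0*2028 + -1*-211 + 1*-1982 + 1*348 + 2*2119 + -4*-7365 + -8*4157 = 599
  c_3 = -1*-1580 + 0*2028 + 0*-211 + 0*-1982 + 1*348 + 0*2119 + 0*-7365 + 0*4157 = 1928
  c_4 = 0*-1580 + 0*2028 + 0*-211 + 0*-1982 + 0*348 + -1*2119 + 0*-7365 + 1*4157 = 2038
  c_5 = 0*-1580 + -1*2028 + 2*-211 + -2*-1982 + 0*348 + 0*2119 + 0*-7365 + 0*4157 = 1514
  c_6 = -1*-1580 + 0*2028 + 0*-211 + 0*-1982 + 0*348 + 0*2119 + -1*-7365 + -2*4157 = 631
  c_7 = -2*-1580 + 0*2028 + -2*-211 + 2*-1982 + 2*348 + 4*2119 + -7*-7365 + -14*4157 = 2147
  c_8 = 0*-1580 + 0*2028 + 0*-211 + 0*-1982 + 0*348 + 1*2119 + -2*-7365 + -4*4157 = 221
p = 13; digits c_i = Σ_j d_{ij}·13^j, 0 ≤ d_{ij} < 13:
  c_1 = 211 = 3·13^0 + 3·13^1 + 1·13^2
  c_2 = 599 = 1·13^0 + 7·13^1 + 3·13^2
  c_3 = 1928 = 4·13^0 + 5·13^1 + 11·13^2
  c_4 = 2038 = 10·13^0 + 0·13^1 + 12·13^2
  c_5 = 1514 = 6·13^0 + 12·13^1 + 8·13^2
  c_6 = 631 = 7·13^0 + 9·13^1 + 3·13^2
  c_7 = 2147 = 2·13^0 + 9·13^1 + 12·13^2
  c_8 = 221 = 0·13^0 + 4·13^1 + 1·13^2
Factor λ_0 = (3, 1, 4, 10, 6, 7, 2, 0)
Factor λ_1 = (3, 7, 5, 0, 12, 9, 9, 4)
Factor λ_2 = (1, 3, 11, 12, 8, 3, 12, 1)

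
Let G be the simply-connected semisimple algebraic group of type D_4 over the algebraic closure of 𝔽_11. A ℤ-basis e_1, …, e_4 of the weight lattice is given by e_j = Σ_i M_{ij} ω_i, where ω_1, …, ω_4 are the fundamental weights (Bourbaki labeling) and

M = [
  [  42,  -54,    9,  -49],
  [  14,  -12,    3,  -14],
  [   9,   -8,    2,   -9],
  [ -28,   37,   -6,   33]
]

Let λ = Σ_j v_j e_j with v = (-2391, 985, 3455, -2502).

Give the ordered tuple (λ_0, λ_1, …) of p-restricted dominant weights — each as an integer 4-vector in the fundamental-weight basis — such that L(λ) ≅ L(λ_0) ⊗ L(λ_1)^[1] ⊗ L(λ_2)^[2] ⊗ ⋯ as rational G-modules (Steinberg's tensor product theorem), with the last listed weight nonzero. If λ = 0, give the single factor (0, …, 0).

In the fundamental-weight basis, λ has coordinates c = M·v (v = (-2391, 985, 3455, -2502)):
  c_1 = (42)·(-2391) + (-54)·(985) + (9)·(3455) + (-49)·(-2502) = 81
  c_2 = (14)·(-2391) + (-12)·(985) + (3)·(3455) + (-14)·(-2502) = 99
  c_3 = (9)·(-2391) + (-8)·(985) + (2)·(3455) + (-9)·(-2502) = 29
  c_4 = (-28)·(-2391) + (37)·(985) + (-6)·(3455) + (33)·(-2502) = 97
Base-11 expansion of each c_i:
  c_1 = 81 = 4·11^0 + 7·11^1
  c_2 = 99 = 0·11^0 + 9·11^1
  c_3 = 29 = 7·11^0 + 2·11^1
  c_4 = 97 = 9·11^0 + 8·11^1
λ_0 = (4, 0, 7, 9)
λ_1 = (7, 9, 2, 8)

((4, 0, 7, 9), (7, 9, 2, 8))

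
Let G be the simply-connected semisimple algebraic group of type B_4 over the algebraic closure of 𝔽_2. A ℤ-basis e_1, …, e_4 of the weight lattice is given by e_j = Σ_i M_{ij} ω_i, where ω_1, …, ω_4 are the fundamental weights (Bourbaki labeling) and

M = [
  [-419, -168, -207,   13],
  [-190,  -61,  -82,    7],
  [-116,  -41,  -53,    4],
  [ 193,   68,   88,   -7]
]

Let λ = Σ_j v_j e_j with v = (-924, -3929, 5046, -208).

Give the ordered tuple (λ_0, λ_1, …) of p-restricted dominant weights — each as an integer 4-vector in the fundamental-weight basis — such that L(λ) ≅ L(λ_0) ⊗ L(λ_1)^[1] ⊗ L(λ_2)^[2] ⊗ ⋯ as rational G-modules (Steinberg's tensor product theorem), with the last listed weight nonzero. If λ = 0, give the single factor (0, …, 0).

((0, 1, 1, 0), (1, 0, 1, 0))

Change of basis e → ω: c = M·v where v = (-924, -3929, 5046, -208):
  c_1 = (-419)·(-924) + (-168)·(-3929) + (-207)·(5046) + (13)·(-208) = 2
  c_2 = (-190)·(-924) + (-61)·(-3929) + (-82)·(5046) + (7)·(-208) = 1
  c_3 = (-116)·(-924) + (-41)·(-3929) + (-53)·(5046) + (4)·(-208) = 3
  c_4 = (193)·(-924) + (68)·(-3929) + (88)·(5046) + (-7)·(-208) = 0
Expand coordinatewise in base 2:
  c_1 = 2 = 0·2^0 + 1·2^1
  c_2 = 1 = 1·2^0
  c_3 = 3 = 1·2^0 + 1·2^1
  c_4 = 0
λ_0 = (0, 1, 1, 0)
λ_1 = (1, 0, 1, 0)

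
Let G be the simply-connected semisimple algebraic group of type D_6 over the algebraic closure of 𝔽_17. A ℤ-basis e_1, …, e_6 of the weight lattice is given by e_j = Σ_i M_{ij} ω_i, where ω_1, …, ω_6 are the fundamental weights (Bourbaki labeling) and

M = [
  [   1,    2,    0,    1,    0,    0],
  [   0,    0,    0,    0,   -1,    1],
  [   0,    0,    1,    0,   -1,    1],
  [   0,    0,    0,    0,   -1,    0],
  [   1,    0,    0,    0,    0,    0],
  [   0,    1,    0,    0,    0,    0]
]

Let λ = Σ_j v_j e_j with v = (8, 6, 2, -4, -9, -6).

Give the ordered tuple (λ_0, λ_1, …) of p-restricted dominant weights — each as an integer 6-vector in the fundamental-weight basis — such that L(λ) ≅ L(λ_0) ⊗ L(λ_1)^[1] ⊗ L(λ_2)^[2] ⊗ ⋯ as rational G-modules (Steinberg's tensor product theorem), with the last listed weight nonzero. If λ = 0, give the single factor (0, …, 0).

((16, 3, 5, 9, 8, 6),)

Change of basis e → ω: c = M·v where v = (8, 6, 2, -4, -9, -6):
  c_1 = (1)·(8) + (2)·(6) + (0)·(2) + (1)·(-4) + (0)·(-9) + (0)·(-6) = 16
  c_2 = (0)·(8) + (0)·(6) + (0)·(2) + (0)·(-4) + (-1)·(-9) + (1)·(-6) = 3
  c_3 = (0)·(8) + (0)·(6) + (1)·(2) + (0)·(-4) + (-1)·(-9) + (1)·(-6) = 5
  c_4 = (0)·(8) + (0)·(6) + (0)·(2) + (0)·(-4) + (-1)·(-9) + (0)·(-6) = 9
  c_5 = (1)·(8) + (0)·(6) + (0)·(2) + (0)·(-4) + (0)·(-9) + (0)·(-6) = 8
  c_6 = (0)·(8) + (1)·(6) + (0)·(2) + (0)·(-4) + (0)·(-9) + (0)·(-6) = 6
Base-17 expansion of each c_i:
  c_1 = 16 = 16·17^0
  c_2 = 3 = 3·17^0
  c_3 = 5 = 5·17^0
  c_4 = 9 = 9·17^0
  c_5 = 8 = 8·17^0
  c_6 = 6 = 6·17^0
λ_0 = (16, 3, 5, 9, 8, 6)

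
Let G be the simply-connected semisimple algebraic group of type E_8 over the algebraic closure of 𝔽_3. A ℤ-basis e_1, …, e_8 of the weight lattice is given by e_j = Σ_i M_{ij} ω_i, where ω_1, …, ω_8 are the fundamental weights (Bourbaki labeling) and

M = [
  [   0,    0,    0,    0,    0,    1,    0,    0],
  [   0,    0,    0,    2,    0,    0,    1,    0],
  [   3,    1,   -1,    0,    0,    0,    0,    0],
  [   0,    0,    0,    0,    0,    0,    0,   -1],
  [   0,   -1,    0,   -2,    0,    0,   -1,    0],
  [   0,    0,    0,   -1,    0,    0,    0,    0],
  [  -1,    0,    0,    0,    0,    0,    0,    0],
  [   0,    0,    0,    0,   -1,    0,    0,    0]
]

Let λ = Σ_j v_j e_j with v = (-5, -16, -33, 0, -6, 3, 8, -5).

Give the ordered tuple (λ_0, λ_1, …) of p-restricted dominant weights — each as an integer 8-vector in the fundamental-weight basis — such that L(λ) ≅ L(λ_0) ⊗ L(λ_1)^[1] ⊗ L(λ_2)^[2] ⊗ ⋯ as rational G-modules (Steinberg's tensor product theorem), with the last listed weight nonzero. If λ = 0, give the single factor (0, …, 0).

ω-coordinates c = M·v, v = (-5, -16, -33, 0, -6, 3, 8, -5):
  c_1 = (0)·(-5) + (0)·(-16) + (0)·(-33) + (0)·(0) + (0)·(-6) + (1)·(3) + (0)·(8) + (0)·(-5) = 3
  c_2 = (0)·(-5) + (0)·(-16) + (0)·(-33) + (2)·(0) + (0)·(-6) + (0)·(3) + (1)·(8) + (0)·(-5) = 8
  c_3 = (3)·(-5) + (1)·(-16) + (-1)·(-33) + (0)·(0) + (0)·(-6) + (0)·(3) + (0)·(8) + (0)·(-5) = 2
  c_4 = (0)·(-5) + (0)·(-16) + (0)·(-33) + (0)·(0) + (0)·(-6) + (0)·(3) + (0)·(8) + (-1)·(-5) = 5
  c_5 = (0)·(-5) + (-1)·(-16) + (0)·(-33) + (-2)·(0) + (0)·(-6) + (0)·(3) + (-1)·(8) + (0)·(-5) = 8
  c_6 = (0)·(-5) + (0)·(-16) + (0)·(-33) + (-1)·(0) + (0)·(-6) + (0)·(3) + (0)·(8) + (0)·(-5) = 0
  c_7 = (-1)·(-5) + (0)·(-16) + (0)·(-33) + (0)·(0) + (0)·(-6) + (0)·(3) + (0)·(8) + (0)·(-5) = 5
  c_8 = (0)·(-5) + (0)·(-16) + (0)·(-33) + (0)·(0) + (-1)·(-6) + (0)·(3) + (0)·(8) + (0)·(-5) = 6
Base-3 expansion of each c_i:
  c_1 = 3 = 0·3^0 + 1·3^1
  c_2 = 8 = 2·3^0 + 2·3^1
  c_3 = 2 = 2·3^0
  c_4 = 5 = 2·3^0 + 1·3^1
  c_5 = 8 = 2·3^0 + 2·3^1
  c_6 = 0
  c_7 = 5 = 2·3^0 + 1·3^1
  c_8 = 6 = 0·3^0 + 2·3^1
λ_0 = (0, 2, 2, 2, 2, 0, 2, 0)
λ_1 = (1, 2, 0, 1, 2, 0, 1, 2)

((0, 2, 2, 2, 2, 0, 2, 0), (1, 2, 0, 1, 2, 0, 1, 2))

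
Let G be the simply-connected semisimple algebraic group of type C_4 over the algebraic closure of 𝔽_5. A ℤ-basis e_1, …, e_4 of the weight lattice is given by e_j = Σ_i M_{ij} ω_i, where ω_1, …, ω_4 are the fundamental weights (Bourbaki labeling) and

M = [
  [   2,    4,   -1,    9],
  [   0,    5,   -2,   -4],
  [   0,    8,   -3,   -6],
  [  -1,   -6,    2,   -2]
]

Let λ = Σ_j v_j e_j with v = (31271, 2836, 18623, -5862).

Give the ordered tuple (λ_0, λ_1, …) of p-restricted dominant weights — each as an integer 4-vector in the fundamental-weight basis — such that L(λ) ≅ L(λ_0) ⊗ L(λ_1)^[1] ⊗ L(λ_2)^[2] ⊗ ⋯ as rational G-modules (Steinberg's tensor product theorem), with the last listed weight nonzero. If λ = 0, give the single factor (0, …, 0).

((0, 2, 1, 3), (1, 1, 3, 1), (0, 0, 4, 2), (0, 3, 0, 0), (4, 0, 3, 1))

Change of basis e → ω: c = M·v where v = (31271, 2836, 18623, -5862):
  c_1 = (2)·(31271) + (4)·(2836) + (-1)·(18623) + (9)·(-5862) = 2505
  c_2 = (0)·(31271) + (5)·(2836) + (-2)·(18623) + (-4)·(-5862) = 382
  c_3 = (0)·(31271) + (8)·(2836) + (-3)·(18623) + (-6)·(-5862) = 1991
  c_4 = (-1)·(31271) + (-6)·(2836) + (2)·(18623) + (-2)·(-5862) = 683
Writing each c_i in base p = 5:
  c_1 = 2505 = 0·5^0 + 1·5^1 + 0·5^2 + 0·5^3 + 4·5^4
  c_2 = 382 = 2·5^0 + 1·5^1 + 0·5^2 + 3·5^3
  c_3 = 1991 = 1·5^0 + 3·5^1 + 4·5^2 + 0·5^3 + 3·5^4
  c_4 = 683 = 3·5^0 + 1·5^1 + 2·5^2 + 0·5^3 + 1·5^4
p-restricted factor λ_0 = (0, 2, 1, 3)
p-restricted factor λ_1 = (1, 1, 3, 1)
p-restricted factor λ_2 = (0, 0, 4, 2)
p-restricted factor λ_3 = (0, 3, 0, 0)
p-restricted factor λ_4 = (4, 0, 3, 1)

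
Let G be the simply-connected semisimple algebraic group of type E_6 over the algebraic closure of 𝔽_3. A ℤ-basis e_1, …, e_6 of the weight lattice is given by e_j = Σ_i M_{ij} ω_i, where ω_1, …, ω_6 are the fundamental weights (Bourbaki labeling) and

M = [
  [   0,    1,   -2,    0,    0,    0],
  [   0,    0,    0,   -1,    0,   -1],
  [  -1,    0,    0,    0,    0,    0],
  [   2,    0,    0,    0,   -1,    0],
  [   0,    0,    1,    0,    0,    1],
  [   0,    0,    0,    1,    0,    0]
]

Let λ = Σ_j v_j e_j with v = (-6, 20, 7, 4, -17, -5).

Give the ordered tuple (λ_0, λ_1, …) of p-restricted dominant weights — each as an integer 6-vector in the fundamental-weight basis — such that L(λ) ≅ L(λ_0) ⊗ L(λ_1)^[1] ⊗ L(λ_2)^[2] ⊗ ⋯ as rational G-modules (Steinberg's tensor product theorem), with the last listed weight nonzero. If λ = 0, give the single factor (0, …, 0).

((0, 1, 0, 2, 2, 1), (2, 0, 2, 1, 0, 1))

Converting to the ω-basis (c_i = row i of M dotted with v = (-6, 20, 7, 4, -17, -5)):
  c_1 = 0*-6 + 1*20 + -2*7 + 0*4 + 0*-17 + 0*-5 = 6
  c_2 = 0*-6 + 0*20 + 0*7 + -1*4 + 0*-17 + -1*-5 = 1
  c_3 = -1*-6 + 0*20 + 0*7 + 0*4 + 0*-17 + 0*-5 = 6
  c_4 = 2*-6 + 0*20 + 0*7 + 0*4 + -1*-17 + 0*-5 = 5
  c_5 = 0*-6 + 0*20 + 1*7 + 0*4 + 0*-17 + 1*-5 = 2
  c_6 = 0*-6 + 0*20 + 0*7 + 1*4 + 0*-17 + 0*-5 = 4
Writing each c_i in base p = 3:
  c_1 = 6 = 0·3^0 + 2·3^1
  c_2 = 1 = 1·3^0
  c_3 = 6 = 0·3^0 + 2·3^1
  c_4 = 5 = 2·3^0 + 1·3^1
  c_5 = 2 = 2·3^0
  c_6 = 4 = 1·3^0 + 1·3^1
p-restricted factor λ_0 = (0, 1, 0, 2, 2, 1)
p-restricted factor λ_1 = (2, 0, 2, 1, 0, 1)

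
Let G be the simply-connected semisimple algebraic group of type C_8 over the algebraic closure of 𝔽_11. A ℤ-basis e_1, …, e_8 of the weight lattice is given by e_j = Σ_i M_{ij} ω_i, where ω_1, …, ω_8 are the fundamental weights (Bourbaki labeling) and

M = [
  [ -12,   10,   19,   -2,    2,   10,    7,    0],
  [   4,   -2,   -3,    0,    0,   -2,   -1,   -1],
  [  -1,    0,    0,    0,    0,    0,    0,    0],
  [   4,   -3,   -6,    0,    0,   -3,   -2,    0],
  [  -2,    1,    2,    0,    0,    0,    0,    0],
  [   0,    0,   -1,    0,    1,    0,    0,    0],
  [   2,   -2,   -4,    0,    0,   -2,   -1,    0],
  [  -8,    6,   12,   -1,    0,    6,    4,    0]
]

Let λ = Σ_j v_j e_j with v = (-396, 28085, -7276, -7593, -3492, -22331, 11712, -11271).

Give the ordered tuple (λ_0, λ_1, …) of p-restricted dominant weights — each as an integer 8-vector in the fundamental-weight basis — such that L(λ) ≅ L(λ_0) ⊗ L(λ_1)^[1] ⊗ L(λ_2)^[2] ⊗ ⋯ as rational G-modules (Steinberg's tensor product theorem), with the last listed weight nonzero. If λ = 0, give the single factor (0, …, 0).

In the fundamental-weight basis, λ has coordinates c = M·v (v = (-396, 28085, -7276, -7593, -3492, -22331, 11712, -11271)):
  c_1 = (-12)·(-396) + 10·28085 + (19)·(-7276) + (-2)·(-7593) + (2)·(-3492) + (10)·(-22331) + 7·11712 + (0)·(-11271) = 14234
  c_2 = (4)·(-396) + (-2)·(28085) + (-3)·(-7276) + (0)·(-7593) + (0)·(-3492) + (-2)·(-22331) + (-1)·(11712) + (-1)·(-11271) = 8295
  c_3 = (-1)·(-396) + 0·28085 + (0)·(-7276) + (0)·(-7593) + (0)·(-3492) + (0)·(-22331) + 0·11712 + (0)·(-11271) = 396
  c_4 = (4)·(-396) + (-3)·(28085) + (-6)·(-7276) + (0)·(-7593) + (0)·(-3492) + (-3)·(-22331) + (-2)·(11712) + (0)·(-11271) = 1386
  c_5 = (-2)·(-396) + 1·28085 + (2)·(-7276) + (0)·(-7593) + (0)·(-3492) + (0)·(-22331) + 0·11712 + (0)·(-11271) = 14325
  c_6 = (0)·(-396) + 0·28085 + (-1)·(-7276) + (0)·(-7593) + (1)·(-3492) + (0)·(-22331) + 0·11712 + (0)·(-11271) = 3784
  c_7 = (2)·(-396) + (-2)·(28085) + (-4)·(-7276) + (0)·(-7593) + (0)·(-3492) + (-2)·(-22331) + (-1)·(11712) + (0)·(-11271) = 5092
  c_8 = (-8)·(-396) + 6·28085 + (12)·(-7276) + (-1)·(-7593) + (0)·(-3492) + (6)·(-22331) + 4·11712 + (0)·(-11271) = 4821
p = 11; digits c_i = Σ_j d_{ij}·11^j, 0 ≤ d_{ij} < 11:
  c_1 = 14234 = 0·11^0 + 7·11^1 + 7·11^2 + 10·11^3
  c_2 = 8295 = 1·11^0 + 6·11^1 + 2·11^2 + 6·11^3
  c_3 = 396 = 0·11^0 + 3·11^1 + 3·11^2
  c_4 = 1386 = 0·11^0 + 5·11^1 + 0·11^2 + 1·11^3
  c_5 = 14325 = 3·11^0 + 4·11^1 + 8·11^2 + 10·11^3
  c_6 = 3784 = 0·11^0 + 3·11^1 + 9·11^2 + 2·11^3
  c_7 = 5092 = 10·11^0 + 0·11^1 + 9·11^2 + 3·11^3
  c_8 = 4821 = 3·11^0 + 9·11^1 + 6·11^2 + 3·11^3
λ_0 = (0, 1, 0, 0, 3, 0, 10, 3)
λ_1 = (7, 6, 3, 5, 4, 3, 0, 9)
λ_2 = (7, 2, 3, 0, 8, 9, 9, 6)
λ_3 = (10, 6, 0, 1, 10, 2, 3, 3)

((0, 1, 0, 0, 3, 0, 10, 3), (7, 6, 3, 5, 4, 3, 0, 9), (7, 2, 3, 0, 8, 9, 9, 6), (10, 6, 0, 1, 10, 2, 3, 3))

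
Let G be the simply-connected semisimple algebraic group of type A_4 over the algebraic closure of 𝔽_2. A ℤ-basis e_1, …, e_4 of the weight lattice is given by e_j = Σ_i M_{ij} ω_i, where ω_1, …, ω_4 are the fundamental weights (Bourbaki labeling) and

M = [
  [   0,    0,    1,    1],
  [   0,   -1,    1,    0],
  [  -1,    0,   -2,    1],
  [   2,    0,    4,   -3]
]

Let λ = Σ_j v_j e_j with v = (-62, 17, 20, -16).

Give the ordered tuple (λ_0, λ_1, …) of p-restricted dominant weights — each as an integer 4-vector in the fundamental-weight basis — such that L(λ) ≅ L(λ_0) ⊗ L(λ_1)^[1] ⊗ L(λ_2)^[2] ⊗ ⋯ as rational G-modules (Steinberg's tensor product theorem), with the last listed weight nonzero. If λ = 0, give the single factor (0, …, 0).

((0, 1, 0, 0), (0, 1, 1, 0), (1, 0, 1, 1))

Change of basis e → ω: c = M·v where v = (-62, 17, 20, -16):
  c_1 = (0)·(-62) + (0)·(17) + (1)·(20) + (1)·(-16) = 4
  c_2 = (0)·(-62) + (-1)·(17) + (1)·(20) + (0)·(-16) = 3
  c_3 = (-1)·(-62) + (0)·(17) + (-2)·(20) + (1)·(-16) = 6
  c_4 = (2)·(-62) + (0)·(17) + (4)·(20) + (-3)·(-16) = 4
p = 2; digits c_i = Σ_j d_{ij}·2^j, 0 ≤ d_{ij} < 2:
  c_1 = 4 = 0·2^0 + 0·2^1 + 1·2^2
  c_2 = 3 = 1·2^0 + 1·2^1
  c_3 = 6 = 0·2^0 + 1·2^1 + 1·2^2
  c_4 = 4 = 0·2^0 + 0·2^1 + 1·2^2
p-restricted factor λ_0 = (0, 1, 0, 0)
p-restricted factor λ_1 = (0, 1, 1, 0)
p-restricted factor λ_2 = (1, 0, 1, 1)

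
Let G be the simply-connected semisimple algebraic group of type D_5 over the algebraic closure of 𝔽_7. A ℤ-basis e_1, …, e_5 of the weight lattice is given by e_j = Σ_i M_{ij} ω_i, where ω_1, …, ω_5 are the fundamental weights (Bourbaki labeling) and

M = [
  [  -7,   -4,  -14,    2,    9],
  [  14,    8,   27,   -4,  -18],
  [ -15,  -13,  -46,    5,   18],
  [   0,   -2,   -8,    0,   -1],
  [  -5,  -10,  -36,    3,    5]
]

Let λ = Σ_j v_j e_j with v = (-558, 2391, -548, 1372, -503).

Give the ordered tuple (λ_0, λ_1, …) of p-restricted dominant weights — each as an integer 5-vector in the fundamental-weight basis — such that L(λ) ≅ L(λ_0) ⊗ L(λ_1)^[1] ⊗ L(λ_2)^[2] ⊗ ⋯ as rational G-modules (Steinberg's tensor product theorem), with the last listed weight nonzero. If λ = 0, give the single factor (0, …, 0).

((0, 2, 0, 0, 6), (5, 5, 1, 1, 1), (4, 1, 6, 2, 4))

Compute c_i = Σ_j M_{ij} v_j with v = (-558, 2391, -548, 1372, -503):
  c_1 = (-7)·(-558) + (-4)·(2391) + (-14)·(-548) + 2·1372 + (9)·(-503) = 231
  c_2 = (14)·(-558) + 8·2391 + (27)·(-548) + (-4)·(1372) + (-18)·(-503) = 86
  c_3 = (-15)·(-558) + (-13)·(2391) + (-46)·(-548) + 5·1372 + (18)·(-503) = 301
  c_4 = (0)·(-558) + (-2)·(2391) + (-8)·(-548) + 0·1372 + (-1)·(-503) = 105
  c_5 = (-5)·(-558) + (-10)·(2391) + (-36)·(-548) + 3·1372 + (5)·(-503) = 209
Expand coordinatewise in base 7:
  c_1 = 231 = 0·7^0 + 5·7^1 + 4·7^2
  c_2 = 86 = 2·7^0 + 5·7^1 + 1·7^2
  c_3 = 301 = 0·7^0 + 1·7^1 + 6·7^2
  c_4 = 105 = 0·7^0 + 1·7^1 + 2·7^2
  c_5 = 209 = 6·7^0 + 1·7^1 + 4·7^2
λ_0 = (0, 2, 0, 0, 6)
λ_1 = (5, 5, 1, 1, 1)
λ_2 = (4, 1, 6, 2, 4)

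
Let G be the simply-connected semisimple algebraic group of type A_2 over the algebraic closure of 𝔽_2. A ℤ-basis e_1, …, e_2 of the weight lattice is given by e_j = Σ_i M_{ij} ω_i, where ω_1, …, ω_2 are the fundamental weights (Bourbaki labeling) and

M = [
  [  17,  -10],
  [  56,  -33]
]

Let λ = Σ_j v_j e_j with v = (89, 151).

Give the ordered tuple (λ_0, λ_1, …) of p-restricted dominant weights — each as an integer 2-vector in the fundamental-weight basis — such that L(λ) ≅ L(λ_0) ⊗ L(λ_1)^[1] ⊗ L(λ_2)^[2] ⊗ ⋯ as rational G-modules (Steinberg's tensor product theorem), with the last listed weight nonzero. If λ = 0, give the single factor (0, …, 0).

((1, 1), (1, 0))

ω-coordinates c = M·v, v = (89, 151):
  c_1 = 17*89 + -10*151 = 3
  c_2 = 56*89 + -33*151 = 1
Base-2 expansion of each c_i:
  c_1 = 3 = 1·2^0 + 1·2^1
  c_2 = 1 = 1·2^0
λ_0 = (1, 1)
λ_1 = (1, 0)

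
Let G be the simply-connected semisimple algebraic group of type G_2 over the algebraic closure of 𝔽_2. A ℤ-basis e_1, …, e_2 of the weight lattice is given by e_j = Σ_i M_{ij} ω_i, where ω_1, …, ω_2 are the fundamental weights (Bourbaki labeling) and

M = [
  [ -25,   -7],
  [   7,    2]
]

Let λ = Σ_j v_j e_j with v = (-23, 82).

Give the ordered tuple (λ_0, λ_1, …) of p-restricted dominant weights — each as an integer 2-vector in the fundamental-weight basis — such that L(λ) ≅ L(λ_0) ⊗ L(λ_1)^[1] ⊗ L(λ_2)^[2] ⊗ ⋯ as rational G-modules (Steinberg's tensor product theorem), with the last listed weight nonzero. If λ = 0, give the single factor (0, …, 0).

In the fundamental-weight basis, λ has coordinates c = M·v (v = (-23, 82)):
  c_1 = -25*-23 + -7*82 = 1
  c_2 = 7*-23 + 2*82 = 3
Base-2 expansion of each c_i:
  c_1 = 1 = 1·2^0
  c_2 = 3 = 1·2^0 + 1·2^1
Factor λ_0 = (1, 1)
Factor λ_1 = (0, 1)

((1, 1), (0, 1))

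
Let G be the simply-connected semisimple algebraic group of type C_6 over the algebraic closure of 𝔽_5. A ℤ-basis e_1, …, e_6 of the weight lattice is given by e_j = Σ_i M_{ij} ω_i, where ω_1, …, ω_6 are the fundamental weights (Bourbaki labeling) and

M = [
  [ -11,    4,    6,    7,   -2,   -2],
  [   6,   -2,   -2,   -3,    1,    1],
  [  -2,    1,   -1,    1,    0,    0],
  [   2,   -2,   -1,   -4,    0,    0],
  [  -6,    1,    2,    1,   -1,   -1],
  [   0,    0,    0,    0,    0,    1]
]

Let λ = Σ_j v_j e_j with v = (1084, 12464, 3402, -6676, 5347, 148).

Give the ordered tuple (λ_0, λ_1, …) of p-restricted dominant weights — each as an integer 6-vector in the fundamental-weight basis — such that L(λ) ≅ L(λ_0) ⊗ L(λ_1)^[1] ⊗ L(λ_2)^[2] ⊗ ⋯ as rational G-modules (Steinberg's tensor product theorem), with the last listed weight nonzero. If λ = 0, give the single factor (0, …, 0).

((2, 0, 3, 2, 3, 3), (4, 4, 3, 3, 3, 4), (4, 1, 3, 1, 3, 0), (4, 2, 1, 4, 4, 1))

Change of basis e → ω: c = M·v where v = (1084, 12464, 3402, -6676, 5347, 148):
  c_1 = (-11)·(1084) + (4)·(12464) + (6)·(3402) + (7)·(-6676) + (-2)·(5347) + (-2)·(148) = 622
  c_2 = (6)·(1084) + (-2)·(12464) + (-2)·(3402) + (-3)·(-6676) + (1)·(5347) + (1)·(148) = 295
  c_3 = (-2)·(1084) + (1)·(12464) + (-1)·(3402) + (1)·(-6676) + (0)·(5347) + (0)·(148) = 218
  c_4 = (2)·(1084) + (-2)·(12464) + (-1)·(3402) + (-4)·(-6676) + (0)·(5347) + (0)·(148) = 542
  c_5 = (-6)·(1084) + (1)·(12464) + (2)·(3402) + (1)·(-6676) + (-1)·(5347) + (-1)·(148) = 593
  c_6 = (0)·(1084) + (0)·(12464) + (0)·(3402) + (0)·(-6676) + (0)·(5347) + (1)·(148) = 148
Writing each c_i in base p = 5:
  c_1 = 622 = 2·5^0 + 4·5^1 + 4·5^2 + 4·5^3
  c_2 = 295 = 0·5^0 + 4·5^1 + 1·5^2 + 2·5^3
  c_3 = 218 = 3·5^0 + 3·5^1 + 3·5^2 + 1·5^3
  c_4 = 542 = 2·5^0 + 3·5^1 + 1·5^2 + 4·5^3
  c_5 = 593 = 3·5^0 + 3·5^1 + 3·5^2 + 4·5^3
  c_6 = 148 = 3·5^0 + 4·5^1 + 0·5^2 + 1·5^3
λ_0 = (2, 0, 3, 2, 3, 3)
λ_1 = (4, 4, 3, 3, 3, 4)
λ_2 = (4, 1, 3, 1, 3, 0)
λ_3 = (4, 2, 1, 4, 4, 1)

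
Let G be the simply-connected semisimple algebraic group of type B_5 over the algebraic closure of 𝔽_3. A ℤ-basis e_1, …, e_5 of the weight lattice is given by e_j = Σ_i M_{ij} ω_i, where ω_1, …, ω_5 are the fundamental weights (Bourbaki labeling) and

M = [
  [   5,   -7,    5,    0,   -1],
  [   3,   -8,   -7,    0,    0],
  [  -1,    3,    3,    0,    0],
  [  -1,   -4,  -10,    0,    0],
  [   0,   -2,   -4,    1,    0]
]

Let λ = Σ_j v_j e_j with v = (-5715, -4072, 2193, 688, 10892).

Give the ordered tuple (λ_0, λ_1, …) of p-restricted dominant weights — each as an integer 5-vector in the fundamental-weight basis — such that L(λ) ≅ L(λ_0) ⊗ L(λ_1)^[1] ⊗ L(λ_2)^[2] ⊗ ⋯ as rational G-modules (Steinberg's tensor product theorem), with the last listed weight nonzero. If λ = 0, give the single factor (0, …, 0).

In the fundamental-weight basis, λ has coordinates c = M·v (v = (-5715, -4072, 2193, 688, 10892)):
  c_1 = (5)·(-5715) + (-7)·(-4072) + (5)·(2193) + (0)·(688) + (-1)·(10892) = 2
  c_2 = (3)·(-5715) + (-8)·(-4072) + (-7)·(2193) + (0)·(688) + (0)·(10892) = 80
  c_3 = (-1)·(-5715) + (3)·(-4072) + (3)·(2193) + (0)·(688) + (0)·(10892) = 78
  c_4 = (-1)·(-5715) + (-4)·(-4072) + (-10)·(2193) + (0)·(688) + (0)·(10892) = 73
  c_5 = (0)·(-5715) + (-2)·(-4072) + (-4)·(2193) + (1)·(688) + (0)·(10892) = 60
p = 3; digits c_i = Σ_j d_{ij}·3^j, 0 ≤ d_{ij} < 3:
  c_1 = 2 = 2·3^0
  c_2 = 80 = 2·3^0 + 2·3^1 + 2·3^2 + 2·3^3
  c_3 = 78 = 0·3^0 + 2·3^1 + 2·3^2 + 2·3^3
  c_4 = 73 = 1·3^0 + 0·3^1 + 2·3^2 + 2·3^3
  c_5 = 60 = 0·3^0 + 2·3^1 + 0·3^2 + 2·3^3
λ_0 = (2, 2, 0, 1, 0)
λ_1 = (0, 2, 2, 0, 2)
λ_2 = (0, 2, 2, 2, 0)
λ_3 = (0, 2, 2, 2, 2)

((2, 2, 0, 1, 0), (0, 2, 2, 0, 2), (0, 2, 2, 2, 0), (0, 2, 2, 2, 2))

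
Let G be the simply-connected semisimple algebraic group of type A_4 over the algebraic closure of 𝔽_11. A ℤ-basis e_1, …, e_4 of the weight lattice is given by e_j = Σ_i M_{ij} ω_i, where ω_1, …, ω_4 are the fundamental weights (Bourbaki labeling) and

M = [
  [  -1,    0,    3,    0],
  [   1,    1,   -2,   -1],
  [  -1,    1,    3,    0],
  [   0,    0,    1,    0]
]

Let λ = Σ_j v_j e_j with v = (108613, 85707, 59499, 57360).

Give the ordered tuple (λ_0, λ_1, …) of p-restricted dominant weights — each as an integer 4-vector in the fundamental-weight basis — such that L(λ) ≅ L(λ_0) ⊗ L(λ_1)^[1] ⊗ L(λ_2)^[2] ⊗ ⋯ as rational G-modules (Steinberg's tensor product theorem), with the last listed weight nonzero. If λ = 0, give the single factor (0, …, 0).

((1, 10, 7, 0), (6, 4, 9, 8), (5, 5, 9, 7), (8, 2, 6, 0), (4, 1, 10, 4))

Change of basis e → ω: c = M·v where v = (108613, 85707, 59499, 57360):
  c_1 = -1*108613 + 0*85707 + 3*59499 + 0*57360 = 69884
  c_2 = 1*108613 + 1*85707 + -2*59499 + -1*57360 = 17962
  c_3 = -1*108613 + 1*85707 + 3*59499 + 0*57360 = 155591
  c_4 = 0*108613 + 0*85707 + 1*59499 + 0*57360 = 59499
Writing each c_i in base p = 11:
  c_1 = 69884 = 1·11^0 + 6·11^1 + 5·11^2 + 8·11^3 + 4·11^4
  c_2 = 17962 = 10·11^0 + 4·11^1 + 5·11^2 + 2·11^3 + 1·11^4
  c_3 = 155591 = 7·11^0 + 9·11^1 + 9·11^2 + 6·11^3 + 10·11^4
  c_4 = 59499 = 0·11^0 + 8·11^1 + 7·11^2 + 0·11^3 + 4·11^4
λ_0 = (1, 10, 7, 0)
λ_1 = (6, 4, 9, 8)
λ_2 = (5, 5, 9, 7)
λ_3 = (8, 2, 6, 0)
λ_4 = (4, 1, 10, 4)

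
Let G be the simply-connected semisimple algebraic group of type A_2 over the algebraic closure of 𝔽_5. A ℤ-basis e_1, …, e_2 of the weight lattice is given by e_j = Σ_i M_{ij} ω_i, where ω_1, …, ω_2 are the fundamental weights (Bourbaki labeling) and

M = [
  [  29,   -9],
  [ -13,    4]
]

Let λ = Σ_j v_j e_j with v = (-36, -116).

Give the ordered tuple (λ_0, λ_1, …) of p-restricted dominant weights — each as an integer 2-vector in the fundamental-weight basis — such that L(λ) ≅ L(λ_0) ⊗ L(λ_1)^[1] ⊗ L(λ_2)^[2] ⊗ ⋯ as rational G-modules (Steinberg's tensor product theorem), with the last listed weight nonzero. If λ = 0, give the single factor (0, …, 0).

In the fundamental-weight basis, λ has coordinates c = M·v (v = (-36, -116)):
  c_1 = 29*-36 + -9*-116 = 0
  c_2 = -13*-36 + 4*-116 = 4
p = 5; digits c_i = Σ_j d_{ij}·5^j, 0 ≤ d_{ij} < 5:
  c_1 = 0
  c_2 = 4 = 4·5^0
λ_0 = (0, 4)

((0, 4),)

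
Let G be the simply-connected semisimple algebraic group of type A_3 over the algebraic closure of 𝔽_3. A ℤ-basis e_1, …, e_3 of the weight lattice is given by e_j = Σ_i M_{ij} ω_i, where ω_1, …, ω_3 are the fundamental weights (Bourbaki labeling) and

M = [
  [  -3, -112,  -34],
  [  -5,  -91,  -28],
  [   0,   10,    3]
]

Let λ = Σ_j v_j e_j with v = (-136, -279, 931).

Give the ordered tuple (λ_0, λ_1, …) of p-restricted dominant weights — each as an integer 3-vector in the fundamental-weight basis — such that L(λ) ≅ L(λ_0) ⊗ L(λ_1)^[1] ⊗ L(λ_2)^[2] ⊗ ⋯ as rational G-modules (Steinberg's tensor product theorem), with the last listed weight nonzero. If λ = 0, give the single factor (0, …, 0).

((2, 1, 0), (0, 0, 1))

Compute c_i = Σ_j M_{ij} v_j with v = (-136, -279, 931):
  c_1 = (-3)·(-136) + (-112)·(-279) + (-34)·(931) = 2
  c_2 = (-5)·(-136) + (-91)·(-279) + (-28)·(931) = 1
  c_3 = (0)·(-136) + (10)·(-279) + (3)·(931) = 3
Base-3 expansion of each c_i:
  c_1 = 2 = 2·3^0
  c_2 = 1 = 1·3^0
  c_3 = 3 = 0·3^0 + 1·3^1
λ_0 = (2, 1, 0)
λ_1 = (0, 0, 1)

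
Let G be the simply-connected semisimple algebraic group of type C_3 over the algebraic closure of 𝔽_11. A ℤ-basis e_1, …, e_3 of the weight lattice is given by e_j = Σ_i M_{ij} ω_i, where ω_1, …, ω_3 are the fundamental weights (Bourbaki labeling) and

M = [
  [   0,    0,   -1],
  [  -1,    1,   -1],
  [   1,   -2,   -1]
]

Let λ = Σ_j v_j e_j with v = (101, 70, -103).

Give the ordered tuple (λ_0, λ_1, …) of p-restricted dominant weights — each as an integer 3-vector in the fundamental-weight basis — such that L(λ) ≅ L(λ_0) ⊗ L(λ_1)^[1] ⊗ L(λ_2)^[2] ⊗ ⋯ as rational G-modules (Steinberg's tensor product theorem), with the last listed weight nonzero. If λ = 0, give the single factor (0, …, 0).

((4, 6, 9), (9, 6, 5))

In the fundamental-weight basis, λ has coordinates c = M·v (v = (101, 70, -103)):
  c_1 = 0·101 + 0·70 + (-1)·(-103) = 103
  c_2 = (-1)·(101) + 1·70 + (-1)·(-103) = 72
  c_3 = 1·101 + (-2)·(70) + (-1)·(-103) = 64
Base-11 expansion of each c_i:
  c_1 = 103 = 4·11^0 + 9·11^1
  c_2 = 72 = 6·11^0 + 6·11^1
  c_3 = 64 = 9·11^0 + 5·11^1
λ_0 = (4, 6, 9)
λ_1 = (9, 6, 5)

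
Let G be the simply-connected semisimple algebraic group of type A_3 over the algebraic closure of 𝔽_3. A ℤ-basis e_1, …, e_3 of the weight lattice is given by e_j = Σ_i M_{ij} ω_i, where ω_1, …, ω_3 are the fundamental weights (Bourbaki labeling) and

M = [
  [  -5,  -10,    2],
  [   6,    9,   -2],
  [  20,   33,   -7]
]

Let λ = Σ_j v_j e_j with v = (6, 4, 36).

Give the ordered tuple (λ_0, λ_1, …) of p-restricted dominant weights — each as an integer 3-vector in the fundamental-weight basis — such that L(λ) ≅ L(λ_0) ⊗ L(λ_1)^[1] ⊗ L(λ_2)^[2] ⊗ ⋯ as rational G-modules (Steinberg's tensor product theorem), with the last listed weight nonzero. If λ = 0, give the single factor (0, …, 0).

((2, 0, 0),)

Converting to the ω-basis (c_i = row i of M dotted with v = (6, 4, 36)):
  c_1 = (-5)·(6) + (-10)·(4) + (2)·(36) = 2
  c_2 = (6)·(6) + (9)·(4) + (-2)·(36) = 0
  c_3 = (20)·(6) + (33)·(4) + (-7)·(36) = 0
Expand coordinatewise in base 3:
  c_1 = 2 = 2·3^0
  c_2 = 0
  c_3 = 0
p-restricted factor λ_0 = (2, 0, 0)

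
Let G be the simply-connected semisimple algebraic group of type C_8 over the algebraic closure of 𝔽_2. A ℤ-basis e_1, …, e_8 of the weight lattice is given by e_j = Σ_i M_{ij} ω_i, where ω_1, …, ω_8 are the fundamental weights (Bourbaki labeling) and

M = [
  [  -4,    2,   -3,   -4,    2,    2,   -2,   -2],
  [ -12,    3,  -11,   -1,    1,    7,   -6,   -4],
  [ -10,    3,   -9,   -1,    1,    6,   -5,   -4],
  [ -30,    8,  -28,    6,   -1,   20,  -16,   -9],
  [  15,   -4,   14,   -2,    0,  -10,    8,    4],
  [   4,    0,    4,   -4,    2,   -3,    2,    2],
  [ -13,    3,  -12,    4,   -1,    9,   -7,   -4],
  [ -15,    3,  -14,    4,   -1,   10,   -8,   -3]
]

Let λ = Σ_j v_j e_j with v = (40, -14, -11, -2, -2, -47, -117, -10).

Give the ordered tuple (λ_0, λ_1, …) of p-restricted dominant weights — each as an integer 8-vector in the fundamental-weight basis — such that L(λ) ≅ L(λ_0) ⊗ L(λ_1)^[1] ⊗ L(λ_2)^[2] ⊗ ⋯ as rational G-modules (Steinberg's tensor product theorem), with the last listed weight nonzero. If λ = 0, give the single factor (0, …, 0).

ω-coordinates c = M·v, v = (40, -14, -11, -2, -2, -47, -117, -10):
  c_1 = -4*40 + 2*-14 + -3*-11 + -4*-2 + 2*-2 + 2*-47 + -2*-117 + -2*-10 = 9
  c_2 = -12*40 + 3*-14 + -11*-11 + -1*-2 + 1*-2 + 7*-47 + -6*-117 + -4*-10 = 12
  c_3 = -10*40 + 3*-14 + -9*-11 + -1*-2 + 1*-2 + 6*-47 + -5*-117 + -4*-10 = 0
  c_4 = -30*40 + 8*-14 + -28*-11 + 6*-2 + -1*-2 + 20*-47 + -16*-117 + -9*-10 = 8
  c_5 = 15*40 + -4*-14 + 14*-11 + -2*-2 + 0*-2 + -10*-47 + 8*-117 + 4*-10 = 0
  c_6 = 4*40 + 0*-14 + 4*-11 + -4*-2 + 2*-2 + -3*-47 + 2*-117 + 2*-10 = 7
  c_7 = -13*40 + 3*-14 + -12*-11 + 4*-2 + -1*-2 + 9*-47 + -7*-117 + -4*-10 = 0
  c_8 = -15*40 + 3*-14 + -14*-11 + 4*-2 + -1*-2 + 10*-47 + -8*-117 + -3*-10 = 2
p = 2; digits c_i = Σ_j d_{ij}·2^j, 0 ≤ d_{ij} < 2:
  c_1 = 9 = 1·2^0 + 0·2^1 + 0·2^2 + 1·2^3
  c_2 = 12 = 0·2^0 + 0·2^1 + 1·2^2 + 1·2^3
  c_3 = 0
  c_4 = 8 = 0·2^0 + 0·2^1 + 0·2^2 + 1·2^3
  c_5 = 0
  c_6 = 7 = 1·2^0 + 1·2^1 + 1·2^2
  c_7 = 0
  c_8 = 2 = 0·2^0 + 1·2^1
p-restricted factor λ_0 = (1, 0, 0, 0, 0, 1, 0, 0)
p-restricted factor λ_1 = (0, 0, 0, 0, 0, 1, 0, 1)
p-restricted factor λ_2 = (0, 1, 0, 0, 0, 1, 0, 0)
p-restricted factor λ_3 = (1, 1, 0, 1, 0, 0, 0, 0)

((1, 0, 0, 0, 0, 1, 0, 0), (0, 0, 0, 0, 0, 1, 0, 1), (0, 1, 0, 0, 0, 1, 0, 0), (1, 1, 0, 1, 0, 0, 0, 0))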